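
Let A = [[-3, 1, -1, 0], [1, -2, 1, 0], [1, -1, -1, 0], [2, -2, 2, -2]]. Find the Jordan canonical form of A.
The characteristic polynomial is det(xI - A) = (x + 2)^4, so the eigenvalues are -2 (algebraic multiplicity 4).

For λ = -2: rank(A + 2I) = 2, rank((A + 2I)^2) = 1, rank((A + 2I)^3) = 0. The eigenspace has dimension 4 - 2 = 2, so there are 2 Jordan blocks; the rank sequence gives block sizes [3, 1].

Assembling the blocks gives the Jordan form J above.

J = [[-2, 1, 0, 0], [0, -2, 1, 0], [0, 0, -2, 0], [0, 0, 0, -2]]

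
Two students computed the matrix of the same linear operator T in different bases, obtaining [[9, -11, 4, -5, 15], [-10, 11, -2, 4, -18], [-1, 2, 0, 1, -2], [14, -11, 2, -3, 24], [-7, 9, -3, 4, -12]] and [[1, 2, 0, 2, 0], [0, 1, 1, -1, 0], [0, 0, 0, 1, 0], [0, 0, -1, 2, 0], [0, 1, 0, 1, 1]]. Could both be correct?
No.

Both have characteristic polynomial (x - 1)^5, but the minimal polynomial of A is (x - 1)^3 while the minimal polynomial of B is (x - 1)^2. The minimal polynomial is a similarity invariant, so A and B are not similar.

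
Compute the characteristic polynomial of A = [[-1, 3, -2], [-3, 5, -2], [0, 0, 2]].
xI - A = [[x + 1, -3, 2], [3, x - 5, 2], [0, 0, x - 2]].

Expanding det(xI - A) along the first row:
det(xI - A) = + (x + 1)·det([[x - 5, 2], [0, x - 2]]) - (-3)·det([[3, 2], [0, x - 2]]) + (2)·det([[3, x - 5], [0, 0]]).

Evaluating gives χ_A(x) = x^3 - 6x^2 + 12x - 8 = (x - 2)^3.

χ_A(x) = (x - 2)^3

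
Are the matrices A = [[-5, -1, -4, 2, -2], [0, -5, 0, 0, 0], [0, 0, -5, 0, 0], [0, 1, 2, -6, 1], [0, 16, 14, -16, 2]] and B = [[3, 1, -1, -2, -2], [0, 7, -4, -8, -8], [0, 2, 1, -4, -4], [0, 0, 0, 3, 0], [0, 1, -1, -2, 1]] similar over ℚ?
trace(A) = -19 but trace(B) = 15. The trace is a similarity invariant, so A and B are not similar.

No.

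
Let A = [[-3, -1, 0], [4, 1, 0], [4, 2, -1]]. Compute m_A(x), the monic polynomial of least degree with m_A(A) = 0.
The characteristic polynomial factors as (x + 1)^3. The minimal polynomial is ∏(x - λ)^{k_λ} where k_λ is the size of the largest Jordan block at λ.

For λ = -1: rank(A + I) = 1, and the largest Jordan block has size 2 (the smallest k with rank((A + I)^k) = rank((A + I)^(k+1))).

So m_A(x) = (x + 1)^2.

m_A(x) = (x + 1)^2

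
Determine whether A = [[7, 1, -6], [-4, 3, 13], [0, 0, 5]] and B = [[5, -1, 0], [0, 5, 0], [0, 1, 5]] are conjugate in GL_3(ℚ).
No.

Both have characteristic polynomial (x - 5)^3, but the minimal polynomial of A is (x - 5)^3 while the minimal polynomial of B is (x - 5)^2. The minimal polynomial is a similarity invariant, so A and B are not similar.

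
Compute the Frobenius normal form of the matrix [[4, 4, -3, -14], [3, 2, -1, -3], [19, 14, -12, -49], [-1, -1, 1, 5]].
R = [[0, 0, 0, -4], [1, 0, 0, -1], [0, 1, 0, 3], [0, 0, 1, -1]]

The invariant factors of A (the non-unit diagonal entries of the Smith normal form of xI - A over ℚ[x]) are (x + 1)(x^3 - 3x + 4), each dividing the next. The characteristic polynomial is their product, (x + 1)(x^3 - 3x + 4).

The rational canonical form is the block-diagonal matrix of companion matrices C(f_i):
R = [[0, 0, 0, -4], [1, 0, 0, -1], [0, 1, 0, 3], [0, 0, 1, -1]].

Note the characteristic polynomial does not split into linear factors over ℚ, so A has no Jordan form over ℚ; the rational canonical form exists over any field.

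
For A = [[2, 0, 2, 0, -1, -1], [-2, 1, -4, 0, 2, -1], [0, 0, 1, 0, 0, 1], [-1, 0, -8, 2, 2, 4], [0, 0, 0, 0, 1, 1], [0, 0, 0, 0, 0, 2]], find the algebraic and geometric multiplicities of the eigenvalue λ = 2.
algebraic multiplicity 3, geometric multiplicity 2

The characteristic polynomial is (x - 2)^3(x - 1)^3, so the factor x - 2 appears with exponent 3: the algebraic multiplicity is 3.

rank(A - 2I) = 4, so the eigenspace has dimension 6 - 4 = 2: the geometric multiplicity is 2.

Since 2 < 3, A is not diagonalizable.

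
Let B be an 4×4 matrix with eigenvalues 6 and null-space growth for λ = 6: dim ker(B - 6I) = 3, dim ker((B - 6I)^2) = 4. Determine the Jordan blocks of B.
λ = 6: successive nullity increments [3, 1] count blocks of size ≥ k; block sizes are [2, 1, 1].

Jordan blocks: (6, 2), (6, 1), (6, 1)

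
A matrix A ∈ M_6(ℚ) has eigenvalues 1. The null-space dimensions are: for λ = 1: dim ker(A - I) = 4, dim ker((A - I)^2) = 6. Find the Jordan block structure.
Jordan blocks: (1, 2), (1, 2), (1, 1), (1, 1)

λ = 1: successive nullity increments [4, 2] count blocks of size ≥ k; block sizes are [2, 2, 1, 1].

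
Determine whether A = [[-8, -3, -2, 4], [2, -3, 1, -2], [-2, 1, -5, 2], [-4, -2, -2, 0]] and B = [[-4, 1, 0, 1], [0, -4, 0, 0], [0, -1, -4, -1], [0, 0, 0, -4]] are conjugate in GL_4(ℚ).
Both have characteristic polynomial (x + 4)^4, but the minimal polynomial of A is (x + 4)^3 while the minimal polynomial of B is (x + 4)^2. The minimal polynomial is a similarity invariant, so A and B are not similar.

No.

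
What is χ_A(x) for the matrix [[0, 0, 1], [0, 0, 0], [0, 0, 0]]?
χ_A(x) = x^3

xI - A = [[x, 0, -1], [0, x, 0], [0, 0, x]].

Expanding det(xI - A) along the first row:
det(xI - A) = + (x)·det([[x, 0], [0, x]]) - (0)·det([[0, 0], [0, x]]) + (-1)·det([[0, x], [0, 0]]).

Evaluating gives χ_A(x) = x^3.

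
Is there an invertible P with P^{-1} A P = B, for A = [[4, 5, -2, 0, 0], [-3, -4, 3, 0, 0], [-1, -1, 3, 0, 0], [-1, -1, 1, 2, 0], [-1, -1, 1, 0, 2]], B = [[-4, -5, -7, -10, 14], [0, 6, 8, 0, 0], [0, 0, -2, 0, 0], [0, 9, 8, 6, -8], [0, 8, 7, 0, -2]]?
No.

trace(A) = 7 but trace(B) = 4. The trace is a similarity invariant, so A and B are not similar.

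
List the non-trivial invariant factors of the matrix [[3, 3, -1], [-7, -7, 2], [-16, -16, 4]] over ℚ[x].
The Jordan structure of A has elementary divisors x^3. Arranging the block sizes at each eigenvalue in decreasing order and taking row products gives the invariant factors.

Invariant factors (smallest first, each dividing the next): x^3.

Check: the last factor x^3 is the minimal polynomial, and the product x^3 is the characteristic polynomial.

x^3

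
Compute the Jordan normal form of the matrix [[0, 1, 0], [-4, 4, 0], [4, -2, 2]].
The characteristic polynomial is det(xI - A) = (x - 2)^3, so the eigenvalues are 2 (algebraic multiplicity 3).

For λ = 2: rank(A - 2I) = 1, rank((A - 2I)^2) = 0. The eigenspace has dimension 3 - 1 = 2, so there are 2 Jordan blocks; the rank sequence gives block sizes [2, 1].

Assembling the blocks gives the Jordan form J above.

J = [[2, 1, 0], [0, 2, 0], [0, 0, 2]]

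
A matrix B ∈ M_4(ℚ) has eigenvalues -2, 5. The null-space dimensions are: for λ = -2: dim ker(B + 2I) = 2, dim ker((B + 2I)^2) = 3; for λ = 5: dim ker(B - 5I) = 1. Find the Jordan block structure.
λ = -2: successive nullity increments [2, 1] count blocks of size ≥ k; block sizes are [2, 1].
λ = 5: successive nullity increments [1] count blocks of size ≥ k; block sizes are [1].

Jordan blocks: (-2, 2), (-2, 1), (5, 1)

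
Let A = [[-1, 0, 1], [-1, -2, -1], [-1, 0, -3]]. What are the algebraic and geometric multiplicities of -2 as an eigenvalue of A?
The characteristic polynomial is (x + 2)^3, so the factor x + 2 appears with exponent 3: the algebraic multiplicity is 3.

rank(A + 2I) = 1, so the eigenspace has dimension 3 - 1 = 2: the geometric multiplicity is 2.

Since 2 < 3, A is not diagonalizable.

algebraic multiplicity 3, geometric multiplicity 2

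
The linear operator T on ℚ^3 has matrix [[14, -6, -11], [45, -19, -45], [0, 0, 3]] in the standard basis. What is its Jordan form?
J = [[-4, 0, 0], [0, -1, 0], [0, 0, 3]]

The characteristic polynomial is det(xI - A) = (x - 3)(x + 1)(x + 4), so the eigenvalues are -4 (algebraic multiplicity 1), -1 (algebraic multiplicity 1), 3 (algebraic multiplicity 1).

For λ = -4: algebraic multiplicity 1 gives one 1×1 block.

For λ = -1: algebraic multiplicity 1 gives one 1×1 block.

For λ = 3: algebraic multiplicity 1 gives one 1×1 block.

Assembling the blocks gives the Jordan form J above.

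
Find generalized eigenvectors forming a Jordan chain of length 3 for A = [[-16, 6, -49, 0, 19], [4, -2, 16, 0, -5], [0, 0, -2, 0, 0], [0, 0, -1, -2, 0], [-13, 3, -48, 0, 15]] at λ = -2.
v_1 = [[11, -4, 1, 0, 12]]^T, v_2 = [[1, 0, 0, -1, 1]]^T, v_3 = [[5, -1, 0, 0, 4]]^T

We seek v_1 ∈ ker((A + 2I)^3) \ ker((A + 2I)^2), then set v_{i+1} = (A + 2I) v_i.

One such chain is v_1 = [[11, -4, 1, 0, 12]]^T, v_2 = [[1, 0, 0, -1, 1]]^T, v_3 = [[5, -1, 0, 0, 4]]^T. Check: (A + 2I) v_3 = [[0, 0, 0, 0, 0]]^T = 0.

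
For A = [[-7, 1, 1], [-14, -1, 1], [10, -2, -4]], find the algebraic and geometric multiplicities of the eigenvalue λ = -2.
The characteristic polynomial is (x + 2)(x + 5)^2, so the factor x + 2 appears with exponent 1: the algebraic multiplicity is 1.

rank(A + 2I) = 2, so the eigenspace has dimension 3 - 2 = 1: the geometric multiplicity is 1.

algebraic multiplicity 1, geometric multiplicity 1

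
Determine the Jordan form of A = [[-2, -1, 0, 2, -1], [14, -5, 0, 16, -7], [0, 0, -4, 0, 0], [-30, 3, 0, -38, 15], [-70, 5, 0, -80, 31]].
J = [[-4, 1, 0, 0, 0], [0, -4, 0, 0, 0], [0, 0, -4, 0, 0], [0, 0, 0, -4, 0], [0, 0, 0, 0, -2]]

The characteristic polynomial is det(xI - A) = (x + 2)(x + 4)^4, so the eigenvalues are -4 (algebraic multiplicity 4), -2 (algebraic multiplicity 1).

For λ = -4: rank(A + 4I) = 2, rank((A + 4I)^2) = 1. The eigenspace has dimension 5 - 2 = 3, so there are 3 Jordan blocks; the rank sequence gives block sizes [2, 1, 1].

For λ = -2: algebraic multiplicity 1 gives one 1×1 block.

Assembling the blocks gives the Jordan form J above.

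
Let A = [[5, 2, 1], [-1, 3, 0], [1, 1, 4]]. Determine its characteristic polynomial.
xI - A = [[x - 5, -2, -1], [1, x - 3, 0], [-1, -1, x - 4]].

Expanding det(xI - A) along the first row:
det(xI - A) = + (x - 5)·det([[x - 3, 0], [-1, x - 4]]) - (-2)·det([[1, 0], [-1, x - 4]]) + (-1)·det([[1, x - 3], [-1, -1]]).

Evaluating gives χ_A(x) = x^3 - 12x^2 + 48x - 64 = (x - 4)^3.

χ_A(x) = (x - 4)^3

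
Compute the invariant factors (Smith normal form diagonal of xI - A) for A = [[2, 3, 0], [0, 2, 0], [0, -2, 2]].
x - 2, (x - 2)^2

The Jordan structure of A has elementary divisors (x - 2)^2, (x - 2). Arranging the block sizes at each eigenvalue in decreasing order and taking row products gives the invariant factors.

Invariant factors (smallest first, each dividing the next): x - 2, (x - 2)^2.

Check: the last factor (x - 2)^2 is the minimal polynomial, and the product (x - 2)^3 is the characteristic polynomial.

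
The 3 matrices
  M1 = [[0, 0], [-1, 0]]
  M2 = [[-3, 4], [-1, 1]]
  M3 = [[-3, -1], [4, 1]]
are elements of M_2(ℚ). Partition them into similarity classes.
Characteristic polynomials: χ_{M1} = x^2, χ_{M2} = (x + 1)^2, χ_{M3} = (x + 1)^2.

{M1}: invariant factors x^2.

{M2, M3}: invariant factors (x + 1)^2.

Matrices are similar if and only if their invariant-factor lists agree; the partition into similarity classes is {M1}, {M2, M3}.

2 classes: {M1}, {M2, M3}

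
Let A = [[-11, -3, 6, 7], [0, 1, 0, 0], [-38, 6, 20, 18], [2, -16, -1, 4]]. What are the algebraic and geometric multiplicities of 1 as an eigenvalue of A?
algebraic multiplicity 2, geometric multiplicity 1

The characteristic polynomial is (x - 6)^2(x - 1)^2, so the factor x - 1 appears with exponent 2: the algebraic multiplicity is 2.

rank(A - I) = 3, so the eigenspace has dimension 4 - 3 = 1: the geometric multiplicity is 1.

Since 1 < 2, A is not diagonalizable.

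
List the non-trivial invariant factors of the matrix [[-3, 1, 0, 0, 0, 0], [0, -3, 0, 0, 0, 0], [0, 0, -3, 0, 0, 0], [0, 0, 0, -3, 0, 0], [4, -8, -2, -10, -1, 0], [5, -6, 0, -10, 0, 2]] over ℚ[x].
x + 3, x + 3, (x - 2)(x + 1)(x + 3)^2

The Jordan structure of A has elementary divisors (x + 3)^2, (x + 3), (x + 3), (x + 1), (x - 2). Arranging the block sizes at each eigenvalue in decreasing order and taking row products gives the invariant factors.

Invariant factors (smallest first, each dividing the next): x + 3, x + 3, (x - 2)(x + 1)(x + 3)^2.

Check: the last factor (x - 2)(x + 1)(x + 3)^2 is the minimal polynomial, and the product (x - 2)(x + 1)(x + 3)^4 is the characteristic polynomial.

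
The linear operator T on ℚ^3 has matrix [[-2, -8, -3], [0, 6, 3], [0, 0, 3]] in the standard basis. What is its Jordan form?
The characteristic polynomial is det(xI - A) = (x - 6)(x - 3)(x + 2), so the eigenvalues are -2 (algebraic multiplicity 1), 3 (algebraic multiplicity 1), 6 (algebraic multiplicity 1).

For λ = -2: algebraic multiplicity 1 gives one 1×1 block.

For λ = 3: algebraic multiplicity 1 gives one 1×1 block.

For λ = 6: algebraic multiplicity 1 gives one 1×1 block.

Assembling the blocks gives the Jordan form J above.

J = [[-2, 0, 0], [0, 3, 0], [0, 0, 6]]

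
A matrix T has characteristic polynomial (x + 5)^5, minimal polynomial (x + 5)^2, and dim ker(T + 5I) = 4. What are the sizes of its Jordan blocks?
λ = -5: algebraic multiplicity 5 (exponent in χ_T), largest block size 2 (exponent in m_T), 4 blocks (geometric multiplicity). These force block sizes [2, 1, 1, 1].

Jordan blocks: (-5, 2), (-5, 1), (-5, 1), (-5, 1)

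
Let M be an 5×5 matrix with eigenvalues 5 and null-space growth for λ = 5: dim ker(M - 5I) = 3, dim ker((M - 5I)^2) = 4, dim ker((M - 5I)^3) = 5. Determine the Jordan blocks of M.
λ = 5: successive nullity increments [3, 1, 1] count blocks of size ≥ k; block sizes are [3, 1, 1].

Jordan blocks: (5, 3), (5, 1), (5, 1)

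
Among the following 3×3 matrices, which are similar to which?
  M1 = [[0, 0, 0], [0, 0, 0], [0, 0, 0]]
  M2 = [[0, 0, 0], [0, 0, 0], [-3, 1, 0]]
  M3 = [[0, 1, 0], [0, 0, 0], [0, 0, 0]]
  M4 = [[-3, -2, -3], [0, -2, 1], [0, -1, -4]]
3 classes: {M1}, {M2, M3}, {M4}

Characteristic polynomials: χ_{M1} = x^3, χ_{M2} = x^3, χ_{M3} = x^3, χ_{M4} = (x + 3)^3.

{M1}: invariant factors x, x, x.

{M2, M3}: invariant factors x, x^2.

{M4}: invariant factors (x + 3)^3.

Matrices are similar if and only if their invariant-factor lists agree; the partition into similarity classes is {M1}, {M2, M3}, {M4}.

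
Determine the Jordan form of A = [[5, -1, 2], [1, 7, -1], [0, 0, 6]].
The characteristic polynomial is det(xI - A) = (x - 6)^3, so the eigenvalues are 6 (algebraic multiplicity 3).

For λ = 6: rank(A - 6I) = 2, rank((A - 6I)^2) = 1, rank((A - 6I)^3) = 0. The eigenspace has dimension 3 - 2 = 1, so there is 1 Jordan block; the rank sequence gives block sizes [3].

Assembling the blocks gives the Jordan form J above.

J = [[6, 1, 0], [0, 6, 1], [0, 0, 6]]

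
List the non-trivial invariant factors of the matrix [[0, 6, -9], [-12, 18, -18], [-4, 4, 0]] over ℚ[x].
x - 6, (x - 6)^2

The Jordan structure of A has elementary divisors (x - 6)^2, (x - 6). Arranging the block sizes at each eigenvalue in decreasing order and taking row products gives the invariant factors.

Invariant factors (smallest first, each dividing the next): x - 6, (x - 6)^2.

Check: the last factor (x - 6)^2 is the minimal polynomial, and the product (x - 6)^3 is the characteristic polynomial.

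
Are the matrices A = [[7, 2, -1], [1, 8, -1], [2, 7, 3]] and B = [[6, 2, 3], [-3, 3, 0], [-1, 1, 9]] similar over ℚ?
Two matrices over a field are similar if and only if they have the same invariant factors.

Both A and B have characteristic polynomial (x - 6)^3 and minimal polynomial (x - 6)^3. Computing further, both have invariant factors (x - 6)^3. Hence A and B are similar.

Yes.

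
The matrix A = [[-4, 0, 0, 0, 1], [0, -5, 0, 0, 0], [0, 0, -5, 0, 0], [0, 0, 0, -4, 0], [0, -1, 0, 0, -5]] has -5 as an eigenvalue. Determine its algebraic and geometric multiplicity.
The characteristic polynomial is (x + 4)^2(x + 5)^3, so the factor x + 5 appears with exponent 3: the algebraic multiplicity is 3.

rank(A + 5I) = 3, so the eigenspace has dimension 5 - 3 = 2: the geometric multiplicity is 2.

Since 2 < 3, A is not diagonalizable.

algebraic multiplicity 3, geometric multiplicity 2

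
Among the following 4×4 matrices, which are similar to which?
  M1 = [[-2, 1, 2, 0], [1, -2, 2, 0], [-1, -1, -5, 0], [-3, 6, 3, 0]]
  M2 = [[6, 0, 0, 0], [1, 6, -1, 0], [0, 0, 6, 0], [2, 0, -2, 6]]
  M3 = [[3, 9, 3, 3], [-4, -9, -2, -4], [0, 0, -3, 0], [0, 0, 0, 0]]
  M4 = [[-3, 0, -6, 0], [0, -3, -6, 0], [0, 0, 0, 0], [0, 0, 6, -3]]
Characteristic polynomials: χ_{M1} = x(x + 3)^3, χ_{M2} = (x - 6)^4, χ_{M3} = x(x + 3)^3, χ_{M4} = x(x + 3)^3.

{M1, M3}: invariant factors x + 3, x(x + 3)^2.

{M2}: invariant factors x - 6, x - 6, (x - 6)^2.

{M4}: invariant factors x + 3, x + 3, x(x + 3).

Matrices are similar if and only if their invariant-factor lists agree; the partition into similarity classes is {M1, M3}, {M2}, {M4}.

3 classes: {M1, M3}, {M2}, {M4}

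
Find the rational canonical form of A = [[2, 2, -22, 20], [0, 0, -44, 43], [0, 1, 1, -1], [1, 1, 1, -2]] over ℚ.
The invariant factors of A (the non-unit diagonal entries of the Smith normal form of xI - A over ℚ[x]) are (x - 6)(x + 1)(x + 2)^2, each dividing the next. The characteristic polynomial is their product, (x - 6)(x + 1)(x + 2)^2.

The rational canonical form is the block-diagonal matrix of companion matrices C(f_i):
R = [[0, 0, 0, 24], [1, 0, 0, 44], [0, 1, 0, 22], [0, 0, 1, 1]].

R = [[0, 0, 0, 24], [1, 0, 0, 44], [0, 1, 0, 22], [0, 0, 1, 1]]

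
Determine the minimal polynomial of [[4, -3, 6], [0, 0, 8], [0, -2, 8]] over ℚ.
The characteristic polynomial factors as (x - 4)^3. The minimal polynomial is ∏(x - λ)^{k_λ} where k_λ is the size of the largest Jordan block at λ.

For λ = 4: rank(A - 4I) = 1, and the largest Jordan block has size 2 (the smallest k with rank((A - 4I)^k) = rank((A - 4I)^(k+1))).

So m_A(x) = (x - 4)^2.

m_A(x) = (x - 4)^2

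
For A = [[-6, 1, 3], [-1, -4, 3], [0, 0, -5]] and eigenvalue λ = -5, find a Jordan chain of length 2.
We seek v_1 ∈ ker((A + 5I)^2) \ ker(A + 5I), then set v_{i+1} = (A + 5I) v_i.

One such chain is v_1 = [[3, -2, 2]]^T, v_2 = [[1, 1, 0]]^T. Check: (A + 5I) v_2 = [[0, 0, 0]]^T = 0.

v_1 = [[3, -2, 2]]^T, v_2 = [[1, 1, 0]]^T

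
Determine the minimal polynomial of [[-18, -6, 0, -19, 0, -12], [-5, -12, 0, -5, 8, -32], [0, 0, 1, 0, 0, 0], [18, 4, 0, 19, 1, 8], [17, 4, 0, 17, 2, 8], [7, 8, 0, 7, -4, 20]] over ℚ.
m_A(x) = (x - 4)(x - 1)^3

The characteristic polynomial factors as (x - 4)^2(x - 1)^4. The minimal polynomial is ∏(x - λ)^{k_λ} where k_λ is the size of the largest Jordan block at λ.

For λ = 1: rank(A - I) = 4, and the largest Jordan block has size 3 (the smallest k with rank((A - I)^k) = rank((A - I)^(k+1))).
For λ = 4: rank(A - 4I) = 4, and the largest Jordan block has size 1 (the smallest k with rank((A - 4I)^k) = rank((A - 4I)^(k+1))).

So m_A(x) = (x - 4)(x - 1)^3.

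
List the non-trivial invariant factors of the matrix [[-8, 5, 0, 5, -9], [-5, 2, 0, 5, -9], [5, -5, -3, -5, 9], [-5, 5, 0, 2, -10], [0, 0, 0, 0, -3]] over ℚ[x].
The Jordan structure of A has elementary divisors (x + 3)^2, (x + 3), (x + 3), (x - 2). Arranging the block sizes at each eigenvalue in decreasing order and taking row products gives the invariant factors.

Invariant factors (smallest first, each dividing the next): x + 3, x + 3, (x - 2)(x + 3)^2.

Check: the last factor (x - 2)(x + 3)^2 is the minimal polynomial, and the product (x - 2)(x + 3)^4 is the characteristic polynomial.

x + 3, x + 3, (x - 2)(x + 3)^2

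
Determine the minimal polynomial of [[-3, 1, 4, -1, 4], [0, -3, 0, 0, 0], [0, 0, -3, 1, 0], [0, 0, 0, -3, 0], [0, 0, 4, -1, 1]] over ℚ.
The characteristic polynomial factors as (x - 1)(x + 3)^4. The minimal polynomial is ∏(x - λ)^{k_λ} where k_λ is the size of the largest Jordan block at λ.

For λ = -3: rank(A + 3I) = 3, and the largest Jordan block has size 2 (the smallest k with rank((A + 3I)^k) = rank((A + 3I)^(k+1))).
For λ = 1: rank(A - I) = 4, and the largest Jordan block has size 1 (the smallest k with rank((A - I)^k) = rank((A - I)^(k+1))).

So m_A(x) = (x - 1)(x + 3)^2.

m_A(x) = (x - 1)(x + 3)^2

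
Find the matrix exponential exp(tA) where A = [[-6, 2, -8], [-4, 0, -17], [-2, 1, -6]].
e^{tA} = [[(-4*t + e^{3*t})*e^{-5*t}, 2*t*e^{-5*t}, 2*(-t - e^{3*t} + 1)*e^{-5*t}], [2*(-5*t + e^{3*t} - 1)*e^{-5*t}, (5*t + 1)*e^{-5*t}, (-5*t - 4*e^{3*t} + 4)*e^{-5*t}], [-2*t*e^{-5*t}, t*e^{-5*t}, (1 - t)*e^{-5*t}]]

A has Jordan form J = [[-5, 1, 0], [0, -5, 0], [0, 0, -2]] with A = PJP^{-1}, so e^{tA} = P e^{tJ} P^{-1}.

For a Jordan block J_k(λ), e^{tJ_k(λ)} = e^{λt} · (I + tN + t^2 N^2/2! + ... + t^{k-1} N^{k-1}/(k-1)!) where N is the nilpotent superdiagonal part.

Assembling the blocks and conjugating back gives the entries of e^{tA} as shown above.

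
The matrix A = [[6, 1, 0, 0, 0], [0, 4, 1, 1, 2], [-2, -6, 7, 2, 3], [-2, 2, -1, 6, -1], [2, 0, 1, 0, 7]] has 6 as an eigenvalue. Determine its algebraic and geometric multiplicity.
The characteristic polynomial is (x - 6)^5, so the factor x - 6 appears with exponent 5: the algebraic multiplicity is 5.

rank(A - 6I) = 3, so the eigenspace has dimension 5 - 3 = 2: the geometric multiplicity is 2.

Since 2 < 5, A is not diagonalizable.

algebraic multiplicity 5, geometric multiplicity 2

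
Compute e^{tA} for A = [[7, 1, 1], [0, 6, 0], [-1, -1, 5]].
e^{tA} = [[(t + 1)*e^{6*t}, t*e^{6*t}, t*e^{6*t}], [0, e^{6*t}, 0], [-t*e^{6*t}, -t*e^{6*t}, (1 - t)*e^{6*t}]]

A has Jordan form J = [[6, 1, 0], [0, 6, 0], [0, 0, 6]] with A = PJP^{-1}, so e^{tA} = P e^{tJ} P^{-1}.

For a Jordan block J_k(λ), e^{tJ_k(λ)} = e^{λt} · (I + tN + t^2 N^2/2! + ... + t^{k-1} N^{k-1}/(k-1)!) where N is the nilpotent superdiagonal part.

Assembling the blocks and conjugating back gives the entries of e^{tA} as shown above.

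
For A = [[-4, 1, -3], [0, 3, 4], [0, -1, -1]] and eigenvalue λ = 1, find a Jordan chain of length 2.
We seek v_1 ∈ ker((A - I)^2) \ ker(A - I), then set v_{i+1} = (A - I) v_i.

One such chain is v_1 = [[-2, -3, 2]]^T, v_2 = [[1, 2, -1]]^T. Check: (A - I) v_2 = [[0, 0, 0]]^T = 0.

v_1 = [[-2, -3, 2]]^T, v_2 = [[1, 2, -1]]^T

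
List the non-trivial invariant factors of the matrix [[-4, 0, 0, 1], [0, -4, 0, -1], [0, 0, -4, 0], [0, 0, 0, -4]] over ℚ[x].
The Jordan structure of A has elementary divisors (x + 4)^2, (x + 4), (x + 4). Arranging the block sizes at each eigenvalue in decreasing order and taking row products gives the invariant factors.

Invariant factors (smallest first, each dividing the next): x + 4, x + 4, (x + 4)^2.

Check: the last factor (x + 4)^2 is the minimal polynomial, and the product (x + 4)^4 is the characteristic polynomial.

x + 4, x + 4, (x + 4)^2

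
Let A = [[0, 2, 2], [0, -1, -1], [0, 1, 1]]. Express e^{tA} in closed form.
e^{tA} = [[1, 2*t, 2*t], [0, 1 - t, -t], [0, t, t + 1]]

A has Jordan form J = [[0, 1, 0], [0, 0, 0], [0, 0, 0]] with A = PJP^{-1}, so e^{tA} = P e^{tJ} P^{-1}.

For a Jordan block J_k(λ), e^{tJ_k(λ)} = e^{λt} · (I + tN + t^2 N^2/2! + ... + t^{k-1} N^{k-1}/(k-1)!) where N is the nilpotent superdiagonal part.

Assembling the blocks and conjugating back gives the entries of e^{tA} as shown above.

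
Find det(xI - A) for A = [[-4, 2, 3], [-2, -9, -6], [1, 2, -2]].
χ_A(x) = (x + 5)^3

xI - A = [[x + 4, -2, -3], [2, x + 9, 6], [-1, -2, x + 2]].

Expanding det(xI - A) along the first row:
det(xI - A) = + (x + 4)·det([[x + 9, 6], [-2, x + 2]]) - (-2)·det([[2, 6], [-1, x + 2]]) + (-3)·det([[2, x + 9], [-1, -2]]).

Evaluating gives χ_A(x) = x^3 + 15x^2 + 75x + 125 = (x + 5)^3.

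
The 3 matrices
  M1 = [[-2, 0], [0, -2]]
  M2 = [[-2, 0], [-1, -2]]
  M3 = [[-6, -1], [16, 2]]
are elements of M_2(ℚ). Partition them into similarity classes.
2 classes: {M1}, {M2, M3}

Characteristic polynomials: χ_{M1} = (x + 2)^2, χ_{M2} = (x + 2)^2, χ_{M3} = (x + 2)^2.

{M1}: invariant factors x + 2, x + 2.

{M2, M3}: invariant factors (x + 2)^2.

Matrices are similar if and only if their invariant-factor lists agree; the partition into similarity classes is {M1}, {M2, M3}.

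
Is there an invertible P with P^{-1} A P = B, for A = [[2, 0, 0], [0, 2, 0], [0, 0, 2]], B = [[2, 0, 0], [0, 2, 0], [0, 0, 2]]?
Yes.

Two matrices over a field are similar if and only if they have the same invariant factors.

Both A and B have characteristic polynomial (x - 2)^3 and minimal polynomial x - 2. Computing further, both have invariant factors x - 2, x - 2, x - 2. Hence A and B are similar.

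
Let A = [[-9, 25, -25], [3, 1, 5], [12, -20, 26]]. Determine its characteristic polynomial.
χ_A(x) = (x - 6)^3

xI - A = [[x + 9, -25, 25], [-3, x - 1, -5], [-12, 20, x - 26]].

Expanding det(xI - A) along the first row:
det(xI - A) = + (x + 9)·det([[x - 1, -5], [20, x - 26]]) - (-25)·det([[-3, -5], [-12, x - 26]]) + (25)·det([[-3, x - 1], [-12, 20]]).

Evaluating gives χ_A(x) = x^3 - 18x^2 + 108x - 216 = (x - 6)^3.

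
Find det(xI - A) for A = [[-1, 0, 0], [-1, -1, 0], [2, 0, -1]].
xI - A = [[x + 1, 0, 0], [1, x + 1, 0], [-2, 0, x + 1]].

Expanding det(xI - A) along the first row:
det(xI - A) = + (x + 1)·det([[x + 1, 0], [0, x + 1]]) - (0)·det([[1, 0], [-2, x + 1]]) + (0)·det([[1, x + 1], [-2, 0]]).

Evaluating gives χ_A(x) = x^3 + 3x^2 + 3x + 1 = (x + 1)^3.

χ_A(x) = (x + 1)^3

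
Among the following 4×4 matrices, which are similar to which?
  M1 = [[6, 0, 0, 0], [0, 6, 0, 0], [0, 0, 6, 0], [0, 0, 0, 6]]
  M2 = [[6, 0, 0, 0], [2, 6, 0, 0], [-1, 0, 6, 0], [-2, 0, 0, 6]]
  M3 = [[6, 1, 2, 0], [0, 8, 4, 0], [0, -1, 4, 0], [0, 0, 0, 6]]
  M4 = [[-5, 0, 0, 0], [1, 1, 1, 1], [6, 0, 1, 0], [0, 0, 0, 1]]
3 classes: {M1}, {M2, M3}, {M4}

Characteristic polynomials: χ_{M1} = (x - 6)^4, χ_{M2} = (x - 6)^4, χ_{M3} = (x - 6)^4, χ_{M4} = (x - 1)^3(x + 5).

{M1}: invariant factors x - 6, x - 6, x - 6, x - 6.

{M2, M3}: invariant factors x - 6, x - 6, (x - 6)^2.

{M4}: invariant factors x - 1, (x - 1)^2(x + 5).

Matrices are similar if and only if their invariant-factor lists agree; the partition into similarity classes is {M1}, {M2, M3}, {M4}.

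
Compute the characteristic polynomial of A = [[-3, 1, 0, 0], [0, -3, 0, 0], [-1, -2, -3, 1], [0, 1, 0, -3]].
xI - A = [[x + 3, -1, 0, 0], [0, x + 3, 0, 0], [1, 2, x + 3, -1], [0, -1, 0, x + 3]].

Expanding det(xI - A) along the first row:
det(xI - A) = + (x + 3)·det([[x + 3, 0, 0], [2, x + 3, -1], [-1, 0, x + 3]]) - (-1)·det([[0, 0, 0], [1, x + 3, -1], [0, 0, x + 3]]) + (0)·det([[0, x + 3, 0], [1, 2, -1], [0, -1, x + 3]]) - (0)·det([[0, x + 3, 0], [1, 2, x + 3], [0, -1, 0]]).

Evaluating gives χ_A(x) = x^4 + 12x^3 + 54x^2 + 108x + 81 = (x + 3)^4.

χ_A(x) = (x + 3)^4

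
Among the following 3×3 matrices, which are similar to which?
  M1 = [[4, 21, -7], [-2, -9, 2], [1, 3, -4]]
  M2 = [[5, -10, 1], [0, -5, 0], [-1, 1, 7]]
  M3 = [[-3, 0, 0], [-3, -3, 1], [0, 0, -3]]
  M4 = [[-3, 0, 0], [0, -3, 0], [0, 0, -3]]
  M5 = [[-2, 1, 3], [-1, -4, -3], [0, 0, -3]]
Characteristic polynomials: χ_{M1} = (x + 3)^3, χ_{M2} = (x - 6)^2(x + 5), χ_{M3} = (x + 3)^3, χ_{M4} = (x + 3)^3, χ_{M5} = (x + 3)^3.

{M1, M3, M5}: invariant factors x + 3, (x + 3)^2.

{M2}: invariant factors (x - 6)^2(x + 5).

{M4}: invariant factors x + 3, x + 3, x + 3.

Matrices are similar if and only if their invariant-factor lists agree; the partition into similarity classes is {M1, M3, M5}, {M2}, {M4}.

3 classes: {M1, M3, M5}, {M2}, {M4}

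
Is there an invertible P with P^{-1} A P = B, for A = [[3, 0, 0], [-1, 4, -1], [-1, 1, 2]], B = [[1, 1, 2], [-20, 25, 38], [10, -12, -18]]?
No.

trace(A) = 9 but trace(B) = 8. The trace is a similarity invariant, so A and B are not similar.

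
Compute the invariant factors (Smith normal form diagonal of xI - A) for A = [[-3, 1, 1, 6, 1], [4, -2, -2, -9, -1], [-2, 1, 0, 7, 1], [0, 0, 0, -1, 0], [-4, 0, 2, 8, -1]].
The Jordan structure of A has elementary divisors (x + 2)^2, (x + 1)^2, (x + 1). Arranging the block sizes at each eigenvalue in decreasing order and taking row products gives the invariant factors.

Invariant factors (smallest first, each dividing the next): x + 1, (x + 1)^2(x + 2)^2.

Check: the last factor (x + 1)^2(x + 2)^2 is the minimal polynomial, and the product (x + 1)^3(x + 2)^2 is the characteristic polynomial.

x + 1, (x + 1)^2(x + 2)^2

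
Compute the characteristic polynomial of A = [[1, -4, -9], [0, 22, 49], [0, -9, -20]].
xI - A = [[x - 1, 4, 9], [0, x - 22, -49], [0, 9, x + 20]].

Expanding det(xI - A) along the first row:
det(xI - A) = + (x - 1)·det([[x - 22, -49], [9, x + 20]]) - (4)·det([[0, -49], [0, x + 20]]) + (9)·det([[0, x - 22], [0, 9]]).

Evaluating gives χ_A(x) = x^3 - 3x^2 + 3x - 1 = (x - 1)^3.

χ_A(x) = (x - 1)^3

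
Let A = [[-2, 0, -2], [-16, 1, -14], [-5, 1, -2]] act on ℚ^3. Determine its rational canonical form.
R = [[0, 0, -2], [1, 0, -4], [0, 1, -3]]

The invariant factors of A (the non-unit diagonal entries of the Smith normal form of xI - A over ℚ[x]) are (x + 1)(x^2 + 2x + 2), each dividing the next. The characteristic polynomial is their product, (x + 1)(x^2 + 2x + 2).

The rational canonical form is the block-diagonal matrix of companion matrices C(f_i):
R = [[0, 0, -2], [1, 0, -4], [0, 1, -3]].

Note the characteristic polynomial does not split into linear factors over ℚ, so A has no Jordan form over ℚ; the rational canonical form exists over any field.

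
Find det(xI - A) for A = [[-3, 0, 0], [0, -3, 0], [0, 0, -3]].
xI - A = [[x + 3, 0, 0], [0, x + 3, 0], [0, 0, x + 3]].

Expanding det(xI - A) along the first row:
det(xI - A) = + (x + 3)·det([[x + 3, 0], [0, x + 3]]) - (0)·det([[0, 0], [0, x + 3]]) + (0)·det([[0, x + 3], [0, 0]]).

Evaluating gives χ_A(x) = x^3 + 9x^2 + 27x + 27 = (x + 3)^3.

χ_A(x) = (x + 3)^3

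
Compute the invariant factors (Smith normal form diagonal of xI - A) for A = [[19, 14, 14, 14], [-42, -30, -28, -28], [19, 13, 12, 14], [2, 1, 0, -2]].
x + 2, (x - 5)(x + 2)^2

The Jordan structure of A has elementary divisors (x + 2)^2, (x + 2), (x - 5). Arranging the block sizes at each eigenvalue in decreasing order and taking row products gives the invariant factors.

Invariant factors (smallest first, each dividing the next): x + 2, (x - 5)(x + 2)^2.

Check: the last factor (x - 5)(x + 2)^2 is the minimal polynomial, and the product (x - 5)(x + 2)^3 is the characteristic polynomial.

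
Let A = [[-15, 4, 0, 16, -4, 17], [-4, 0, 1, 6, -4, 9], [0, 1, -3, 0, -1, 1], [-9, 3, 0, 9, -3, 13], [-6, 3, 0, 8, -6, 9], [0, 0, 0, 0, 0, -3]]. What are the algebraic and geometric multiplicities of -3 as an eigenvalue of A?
The characteristic polynomial is (x + 3)^6, so the factor x + 3 appears with exponent 6: the algebraic multiplicity is 6.

rank(A + 3I) = 4, so the eigenspace has dimension 6 - 4 = 2: the geometric multiplicity is 2.

Since 2 < 6, A is not diagonalizable.

algebraic multiplicity 6, geometric multiplicity 2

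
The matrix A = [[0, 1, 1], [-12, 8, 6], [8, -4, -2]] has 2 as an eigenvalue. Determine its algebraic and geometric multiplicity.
algebraic multiplicity 3, geometric multiplicity 2

The characteristic polynomial is (x - 2)^3, so the factor x - 2 appears with exponent 3: the algebraic multiplicity is 3.

rank(A - 2I) = 1, so the eigenspace has dimension 3 - 1 = 2: the geometric multiplicity is 2.

Since 2 < 3, A is not diagonalizable.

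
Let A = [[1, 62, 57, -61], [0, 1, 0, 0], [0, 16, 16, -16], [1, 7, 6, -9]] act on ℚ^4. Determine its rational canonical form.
R = [[0, 0, 0, -16], [1, 0, 0, 36], [0, 1, 0, -28], [0, 0, 1, 9]]

The invariant factors of A (the non-unit diagonal entries of the Smith normal form of xI - A over ℚ[x]) are (x - 4)(x - 2)^2(x - 1), each dividing the next. The characteristic polynomial is their product, (x - 4)(x - 2)^2(x - 1).

The rational canonical form is the block-diagonal matrix of companion matrices C(f_i):
R = [[0, 0, 0, -16], [1, 0, 0, 36], [0, 1, 0, -28], [0, 0, 1, 9]].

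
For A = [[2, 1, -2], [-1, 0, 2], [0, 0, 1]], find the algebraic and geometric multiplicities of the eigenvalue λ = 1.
algebraic multiplicity 3, geometric multiplicity 2

The characteristic polynomial is (x - 1)^3, so the factor x - 1 appears with exponent 3: the algebraic multiplicity is 3.

rank(A - I) = 1, so the eigenspace has dimension 3 - 1 = 2: the geometric multiplicity is 2.

Since 2 < 3, A is not diagonalizable.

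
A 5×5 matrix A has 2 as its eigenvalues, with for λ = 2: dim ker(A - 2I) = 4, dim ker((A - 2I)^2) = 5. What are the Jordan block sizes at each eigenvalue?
Jordan blocks: (2, 2), (2, 1), (2, 1), (2, 1)

λ = 2: successive nullity increments [4, 1] count blocks of size ≥ k; block sizes are [2, 1, 1, 1].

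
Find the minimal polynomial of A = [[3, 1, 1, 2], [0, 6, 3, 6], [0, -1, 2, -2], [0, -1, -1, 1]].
The characteristic polynomial factors as (x - 3)^4. The minimal polynomial is ∏(x - λ)^{k_λ} where k_λ is the size of the largest Jordan block at λ.

For λ = 3: rank(A - 3I) = 1, and the largest Jordan block has size 2 (the smallest k with rank((A - 3I)^k) = rank((A - 3I)^(k+1))).

So m_A(x) = (x - 3)^2.

m_A(x) = (x - 3)^2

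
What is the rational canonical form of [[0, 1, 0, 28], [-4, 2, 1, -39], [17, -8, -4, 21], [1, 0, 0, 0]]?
R = [[0, 0, 0, -135], [1, 0, 0, 18], [0, 1, 0, 24], [0, 0, 1, -2]]

The invariant factors of A (the non-unit diagonal entries of the Smith normal form of xI - A over ℚ[x]) are (x - 3)^2(x + 3)(x + 5), each dividing the next. The characteristic polynomial is their product, (x - 3)^2(x + 3)(x + 5).

The rational canonical form is the block-diagonal matrix of companion matrices C(f_i):
R = [[0, 0, 0, -135], [1, 0, 0, 18], [0, 1, 0, 24], [0, 0, 1, -2]].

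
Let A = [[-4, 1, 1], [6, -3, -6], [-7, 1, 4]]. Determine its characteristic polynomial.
xI - A = [[x + 4, -1, -1], [-6, x + 3, 6], [7, -1, x - 4]].

Expanding det(xI - A) along the first row:
det(xI - A) = + (x + 4)·det([[x + 3, 6], [-1, x - 4]]) - (-1)·det([[-6, 6], [7, x - 4]]) + (-1)·det([[-6, x + 3], [7, -1]]).

Evaluating gives χ_A(x) = x^3 + 3x^2 - 9x - 27 = (x - 3)(x + 3)^2.

χ_A(x) = (x - 3)(x + 3)^2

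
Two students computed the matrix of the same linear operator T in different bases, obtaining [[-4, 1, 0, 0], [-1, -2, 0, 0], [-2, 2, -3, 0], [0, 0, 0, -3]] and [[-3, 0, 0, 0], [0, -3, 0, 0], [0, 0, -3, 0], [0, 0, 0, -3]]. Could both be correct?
No.

Both have characteristic polynomial (x + 3)^4, but the minimal polynomial of A is (x + 3)^2 while the minimal polynomial of B is x + 3. The minimal polynomial is a similarity invariant, so A and B are not similar.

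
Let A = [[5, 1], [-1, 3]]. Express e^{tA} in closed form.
A has Jordan form J = [[4, 1], [0, 4]] with A = PJP^{-1}, so e^{tA} = P e^{tJ} P^{-1}.

For a Jordan block J_k(λ), e^{tJ_k(λ)} = e^{λt} · (I + tN + t^2 N^2/2! + ... + t^{k-1} N^{k-1}/(k-1)!) where N is the nilpotent superdiagonal part.

Assembling the blocks and conjugating back gives the entries of e^{tA} as shown above.

e^{tA} = [[(t + 1)*e^{4*t}, t*e^{4*t}], [-t*e^{4*t}, (1 - t)*e^{4*t}]]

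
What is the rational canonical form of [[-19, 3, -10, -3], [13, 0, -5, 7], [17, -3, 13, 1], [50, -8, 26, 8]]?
The invariant factors of A (the non-unit diagonal entries of the Smith normal form of xI - A over ℚ[x]) are (x - 2)(x^3 + x - 1), each dividing the next. The characteristic polynomial is their product, (x - 2)(x^3 + x - 1).

The rational canonical form is the block-diagonal matrix of companion matrices C(f_i):
R = [[0, 0, 0, -2], [1, 0, 0, 3], [0, 1, 0, -1], [0, 0, 1, 2]].

Note the characteristic polynomial does not split into linear factors over ℚ, so A has no Jordan form over ℚ; the rational canonical form exists over any field.

R = [[0, 0, 0, -2], [1, 0, 0, 3], [0, 1, 0, -1], [0, 0, 1, 2]]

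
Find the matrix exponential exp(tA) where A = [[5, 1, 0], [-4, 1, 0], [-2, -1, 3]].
e^{tA} = [[(2*t + 1)*e^{3*t}, t*e^{3*t}, 0], [-4*t*e^{3*t}, (1 - 2*t)*e^{3*t}, 0], [-2*t*e^{3*t}, -t*e^{3*t}, e^{3*t}]]

A has Jordan form J = [[3, 1, 0], [0, 3, 0], [0, 0, 3]] with A = PJP^{-1}, so e^{tA} = P e^{tJ} P^{-1}.

For a Jordan block J_k(λ), e^{tJ_k(λ)} = e^{λt} · (I + tN + t^2 N^2/2! + ... + t^{k-1} N^{k-1}/(k-1)!) where N is the nilpotent superdiagonal part.

Assembling the blocks and conjugating back gives the entries of e^{tA} as shown above.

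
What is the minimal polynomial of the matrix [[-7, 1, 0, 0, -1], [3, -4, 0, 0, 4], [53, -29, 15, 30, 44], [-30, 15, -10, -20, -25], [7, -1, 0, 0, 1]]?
The characteristic polynomial factors as x^2(x + 5)^3. The minimal polynomial is ∏(x - λ)^{k_λ} where k_λ is the size of the largest Jordan block at λ.

For λ = -5: rank(A + 5I) = 3, and the largest Jordan block has size 2 (the smallest k with rank((A + 5I)^k) = rank((A + 5I)^(k+1))).
For λ = 0: rank(A) = 3, and the largest Jordan block has size 1 (the smallest k with rank(A^k) = rank(A^(k+1))).

So m_A(x) = x(x + 5)^2.

m_A(x) = x(x + 5)^2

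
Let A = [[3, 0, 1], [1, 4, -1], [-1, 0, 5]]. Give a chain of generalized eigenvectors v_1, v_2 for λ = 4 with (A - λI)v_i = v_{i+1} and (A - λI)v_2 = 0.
v_1 = [[-1, 2, -2]]^T, v_2 = [[-1, 1, -1]]^T

We seek v_1 ∈ ker((A - 4I)^2) \ ker(A - 4I), then set v_{i+1} = (A - 4I) v_i.

One such chain is v_1 = [[-1, 2, -2]]^T, v_2 = [[-1, 1, -1]]^T. Check: (A - 4I) v_2 = [[0, 0, 0]]^T = 0.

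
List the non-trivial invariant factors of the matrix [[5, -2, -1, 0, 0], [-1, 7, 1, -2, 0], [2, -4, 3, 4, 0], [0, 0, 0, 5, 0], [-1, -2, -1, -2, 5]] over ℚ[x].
The Jordan structure of A has elementary divisors (x - 5)^3, (x - 5), (x - 5). Arranging the block sizes at each eigenvalue in decreasing order and taking row products gives the invariant factors.

Invariant factors (smallest first, each dividing the next): x - 5, x - 5, (x - 5)^3.

Check: the last factor (x - 5)^3 is the minimal polynomial, and the product (x - 5)^5 is the characteristic polynomial.

x - 5, x - 5, (x - 5)^3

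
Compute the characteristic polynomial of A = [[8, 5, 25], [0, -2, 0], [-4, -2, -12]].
xI - A = [[x - 8, -5, -25], [0, x + 2, 0], [4, 2, x + 12]].

Expanding det(xI - A) along the first row:
det(xI - A) = + (x - 8)·det([[x + 2, 0], [2, x + 12]]) - (-5)·det([[0, 0], [4, x + 12]]) + (-25)·det([[0, x + 2], [4, 2]]).

Evaluating gives χ_A(x) = x^3 + 6x^2 + 12x + 8 = (x + 2)^3.

χ_A(x) = (x + 2)^3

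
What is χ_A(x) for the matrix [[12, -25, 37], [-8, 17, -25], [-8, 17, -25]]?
xI - A = [[x - 12, 25, -37], [8, x - 17, 25], [8, -17, x + 25]].

Expanding det(xI - A) along the first row:
det(xI - A) = + (x - 12)·det([[x - 17, 25], [-17, x + 25]]) - (25)·det([[8, 25], [8, x + 25]]) + (-37)·det([[8, x - 17], [8, -17]]).

Evaluating gives χ_A(x) = x^3 - 4x^2 = x^2(x - 4).

χ_A(x) = x^2(x - 4)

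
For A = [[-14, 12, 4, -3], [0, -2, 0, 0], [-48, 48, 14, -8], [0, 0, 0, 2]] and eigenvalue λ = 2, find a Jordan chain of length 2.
v_1 = [[0, 0, 1, 1]]^T, v_2 = [[1, 0, 4, 0]]^T

We seek v_1 ∈ ker((A - 2I)^2) \ ker(A - 2I), then set v_{i+1} = (A - 2I) v_i.

One such chain is v_1 = [[0, 0, 1, 1]]^T, v_2 = [[1, 0, 4, 0]]^T. Check: (A - 2I) v_2 = [[0, 0, 0, 0]]^T = 0.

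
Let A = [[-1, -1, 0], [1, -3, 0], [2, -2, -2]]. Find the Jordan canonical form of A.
J = [[-2, 1, 0], [0, -2, 0], [0, 0, -2]]

The characteristic polynomial is det(xI - A) = (x + 2)^3, so the eigenvalues are -2 (algebraic multiplicity 3).

For λ = -2: rank(A + 2I) = 1, rank((A + 2I)^2) = 0. The eigenspace has dimension 3 - 1 = 2, so there are 2 Jordan blocks; the rank sequence gives block sizes [2, 1].

Assembling the blocks gives the Jordan form J above.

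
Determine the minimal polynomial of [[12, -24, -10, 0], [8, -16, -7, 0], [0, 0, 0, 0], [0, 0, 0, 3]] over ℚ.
The characteristic polynomial factors as x^2(x - 3)(x + 4). The minimal polynomial is ∏(x - λ)^{k_λ} where k_λ is the size of the largest Jordan block at λ.

For λ = -4: rank(A + 4I) = 3, and the largest Jordan block has size 1 (the smallest k with rank((A + 4I)^k) = rank((A + 4I)^(k+1))).
For λ = 0: rank(A) = 3, and the largest Jordan block has size 2 (the smallest k with rank(A^k) = rank(A^(k+1))).
For λ = 3: rank(A - 3I) = 3, and the largest Jordan block has size 1 (the smallest k with rank((A - 3I)^k) = rank((A - 3I)^(k+1))).

So m_A(x) = x^2(x - 3)(x + 4).

m_A(x) = x^2(x - 3)(x + 4)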